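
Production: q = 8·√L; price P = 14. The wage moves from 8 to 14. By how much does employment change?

ΔL = -33

From P·MP_L = w with MP_L = 4·L^(-1/2), the labor demand is L(w) = (56/w)^(2).
At w = 8: L = 49. At w = 14: L = 16.
ΔL = 16 − 49 = -33.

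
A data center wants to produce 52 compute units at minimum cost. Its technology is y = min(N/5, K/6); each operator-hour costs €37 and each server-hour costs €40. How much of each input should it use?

With a fixed-proportions technology, the cost-minimizing bundle uses no slack in either input: N/5 = K/6 = y.
So N = 5·52 = 260 and K = 6·52 = 312.

N* = 260, K* = 312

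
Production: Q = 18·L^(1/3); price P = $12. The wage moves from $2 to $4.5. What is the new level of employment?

L* = 64

From P·MP_L = w with MP_L = 6·L^(-2/3), the labor demand is L(w) = (72/w)^(3/2).
At w = 2: L = 216. At w = 4.5: L = 64.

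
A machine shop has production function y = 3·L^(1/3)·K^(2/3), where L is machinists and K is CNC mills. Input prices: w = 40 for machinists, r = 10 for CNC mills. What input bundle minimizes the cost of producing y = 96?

L* = 8, K* = 64

Cost minimization requires the marginal rate of technical substitution to equal the input-price ratio: MP_L/MP_K = w/r.
Here MP_L/MP_K = (1/3)·(K/L)/(2/3) = 0.5·(K/L). Setting this equal to 40/10 = 4 gives K = 8L.
Substituting into y = 96: 3·L^(1/3)·(8L)^(2/3) = 96.
Solving, L = 8 and K = 64.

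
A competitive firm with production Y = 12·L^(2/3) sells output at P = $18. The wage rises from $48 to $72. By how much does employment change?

ΔL = -19

From P·MP_L = w with MP_L = 8·L^(-1/3), the labor demand is L(w) = (144/w)^(3).
At w = 48: L = 27. At w = 72: L = 8.
ΔL = 8 − 27 = -19.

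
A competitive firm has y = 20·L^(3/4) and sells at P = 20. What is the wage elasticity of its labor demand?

ε = -4

MP_L = (3/4)·20·L^(-1/4), so P·MP_L = w gives 300·L^(-1/4) = w.
Solving, L(w) = (300/w)^(4). This is a constant-elasticity form: L ∝ w^(−4), so ε = −4.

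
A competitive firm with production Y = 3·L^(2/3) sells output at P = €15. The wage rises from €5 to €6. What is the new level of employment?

From P·MP_L = w with MP_L = 2·L^(-1/3), the labor demand is L(w) = (30/w)^(3).
At w = 5: L = 216. At w = 6: L = 125.

L* = 125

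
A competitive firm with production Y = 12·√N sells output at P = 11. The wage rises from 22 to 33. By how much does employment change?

ΔN = -5

From P·MP_N = w with MP_N = 6·N^(-1/2), the labor demand is N(w) = (66/w)^(2).
At w = 22: N = 9. At w = 33: N = 4.
ΔN = 4 − 9 = -5.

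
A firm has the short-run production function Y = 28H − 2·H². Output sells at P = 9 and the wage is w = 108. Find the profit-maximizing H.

The marginal product of H is MP_H = 28 − 4H.
A price-taking firm hires until the value of the marginal product equals the wage: P·MP_H = w, so 9·(28 − 4H) = 108.
Then 28 − 4H = 12, giving H = 4.

H* = 4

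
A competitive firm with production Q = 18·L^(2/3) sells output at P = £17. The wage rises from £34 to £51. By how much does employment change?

From P·MP_L = w with MP_L = 12·L^(-1/3), the labor demand is L(w) = (204/w)^(3).
At w = 34: L = 216. At w = 51: L = 64.
ΔL = 64 − 216 = -152.

ΔL = -152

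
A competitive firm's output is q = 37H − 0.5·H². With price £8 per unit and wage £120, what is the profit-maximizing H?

H* = 22

The marginal product of H is MP_H = 37 − H.
A price-taking firm hires until the value of the marginal product equals the wage: P·MP_H = w, so 8·(37 − H) = 120.
Then 37 − H = 15, giving H = 22.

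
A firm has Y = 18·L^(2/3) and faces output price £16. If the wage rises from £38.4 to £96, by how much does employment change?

From P·MP_L = w with MP_L = 12·L^(-1/3), the labor demand is L(w) = (192/w)^(3).
At w = 38.4: L = 125. At w = 96: L = 8.
ΔL = 8 − 125 = -117.

ΔL = -117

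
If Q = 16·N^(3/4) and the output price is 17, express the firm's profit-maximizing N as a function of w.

N(w) = (204/w)^(4)

MP_N = (3/4)·16·N^(-1/4) = 12·N^(-1/4).
Setting P·MP_N = w: 204·N^(-1/4) = w.
Solving for N: N^(-1/4) = w/204, so N = (204/w)^(4).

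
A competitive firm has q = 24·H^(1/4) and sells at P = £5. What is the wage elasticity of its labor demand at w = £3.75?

ε = -4/3

MP_H = (1/4)·24·H^(-3/4), so P·MP_H = w gives 30·H^(-3/4) = w.
Solving, H(w) = (30/w)^(4/3). This is a constant-elasticity form: H ∝ w^(−4/3), so ε = −4/3.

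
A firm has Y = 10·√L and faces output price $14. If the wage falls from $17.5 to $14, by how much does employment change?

From P·MP_L = w with MP_L = 5·L^(-1/2), the labor demand is L(w) = (70/w)^(2).
At w = 17.5: L = 16. At w = 14: L = 25.
ΔL = 25 − 16 = 9.

ΔL = 9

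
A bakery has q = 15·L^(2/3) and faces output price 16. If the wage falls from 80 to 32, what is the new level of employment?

L* = 125

From P·MP_L = w with MP_L = 10·L^(-1/3), the labor demand is L(w) = (160/w)^(3).
At w = 80: L = 8. At w = 32: L = 125.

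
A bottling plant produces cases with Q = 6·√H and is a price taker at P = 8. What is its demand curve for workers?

H(w) = 576/w²

MP_H = (1/2)·6·H^(-1/2) = 3·H^(-1/2).
Setting P·MP_H = w: 24·H^(-1/2) = w.
Solving for H: H^(-1/2) = w/24, so H = (24/w)^(2).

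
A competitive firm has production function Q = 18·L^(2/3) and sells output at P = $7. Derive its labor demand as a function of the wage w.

L(w) = 592704/w³

MP_L = (2/3)·18·L^(-1/3) = 12·L^(-1/3).
Setting P·MP_L = w: 84·L^(-1/3) = w.
Solving for L: L^(-1/3) = w/84, so L = (84/w)^(3).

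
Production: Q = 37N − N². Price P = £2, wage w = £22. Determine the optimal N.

The marginal product of N is MP_N = 37 − 2N.
A price-taking firm hires until the value of the marginal product equals the wage: P·MP_N = w, so 2·(37 − 2N) = 22.
Then 37 − 2N = 11, giving N = 13.

N* = 13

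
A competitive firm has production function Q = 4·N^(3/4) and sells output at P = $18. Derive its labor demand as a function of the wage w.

N(w) = 8503056/w^(4)

MP_N = (3/4)·4·N^(-1/4) = 3·N^(-1/4).
Setting P·MP_N = w: 54·N^(-1/4) = w.
Solving for N: N^(-1/4) = w/54, so N = (54/w)^(4).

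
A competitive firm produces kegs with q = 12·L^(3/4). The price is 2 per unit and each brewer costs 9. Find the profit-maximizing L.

L* = 16

MP_L = (3/4)·12·L^(-1/4) = 9·L^(-1/4).
Profit maximization for a price taker requires P·MP_L = w: 2·9·L^(-1/4) = 9.
So L^(-1/4) = 0.5, which gives L = 16.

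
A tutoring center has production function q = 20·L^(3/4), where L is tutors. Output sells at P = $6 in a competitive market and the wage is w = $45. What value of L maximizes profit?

L* = 16

MP_L = (3/4)·20·L^(-1/4) = 15·L^(-1/4).
Profit maximization for a price taker requires P·MP_L = w: 6·15·L^(-1/4) = 45.
So L^(-1/4) = 0.5, which gives L = 16.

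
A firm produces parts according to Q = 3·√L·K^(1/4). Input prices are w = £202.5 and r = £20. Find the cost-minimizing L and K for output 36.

Cost minimization requires the marginal rate of technical substitution to equal the input-price ratio: MP_L/MP_K = w/r.
Here MP_L/MP_K = (1/2)·(K/L)/(1/4) = 2·(K/L). Setting this equal to 202.5/20 = 10.125 gives K = 5.0625L.
Substituting into Q = 36: 3·L^(1/2)·(5.0625L)^(1/4) = 36.
Solving, L = 16 and K = 81.

L* = 16, K* = 81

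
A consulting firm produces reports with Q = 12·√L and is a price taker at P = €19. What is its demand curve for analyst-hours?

MP_L = (1/2)·12·L^(-1/2) = 6·L^(-1/2).
Setting P·MP_L = w: 114·L^(-1/2) = w.
Solving for L: L^(-1/2) = w/114, so L = (114/w)^(2).

L(w) = 12996/w²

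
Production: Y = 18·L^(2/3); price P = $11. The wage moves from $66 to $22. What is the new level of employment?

From P·MP_L = w with MP_L = 12·L^(-1/3), the labor demand is L(w) = (132/w)^(3).
At w = 66: L = 8. At w = 22: L = 216.

L* = 216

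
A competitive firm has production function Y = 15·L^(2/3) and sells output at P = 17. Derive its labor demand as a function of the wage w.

L(w) = 4913000/w³

MP_L = (2/3)·15·L^(-1/3) = 10·L^(-1/3).
Setting P·MP_L = w: 170·L^(-1/3) = w.
Solving for L: L^(-1/3) = w/170, so L = (170/w)^(3).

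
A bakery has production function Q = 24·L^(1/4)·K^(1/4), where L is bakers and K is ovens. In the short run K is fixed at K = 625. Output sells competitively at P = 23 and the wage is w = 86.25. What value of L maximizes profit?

L* = 16

With K = 625, MP_L = (1/4)·24·L^(-3/4)·625^(1/4) = 30·L^(-3/4).
Profit maximization for a price taker requires P·MP_L = w: 23·30·L^(-3/4) = 86.25.
So L^(-3/4) = 0.125, which gives L = 16.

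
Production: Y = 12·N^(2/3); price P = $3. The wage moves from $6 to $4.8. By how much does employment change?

From P·MP_N = w with MP_N = 8·N^(-1/3), the labor demand is N(w) = (24/w)^(3).
At w = 6: N = 64. At w = 4.8: N = 125.
ΔN = 125 − 64 = 61.

ΔN = 61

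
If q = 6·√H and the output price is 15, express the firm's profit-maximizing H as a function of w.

H(w) = 2025/w²

MP_H = (1/2)·6·H^(-1/2) = 3·H^(-1/2).
Setting P·MP_H = w: 45·H^(-1/2) = w.
Solving for H: H^(-1/2) = w/45, so H = (45/w)^(2).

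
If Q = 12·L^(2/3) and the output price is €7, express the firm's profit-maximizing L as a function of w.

MP_L = (2/3)·12·L^(-1/3) = 8·L^(-1/3).
Setting P·MP_L = w: 56·L^(-1/3) = w.
Solving for L: L^(-1/3) = w/56, so L = (56/w)^(3).

L(w) = 175616/w³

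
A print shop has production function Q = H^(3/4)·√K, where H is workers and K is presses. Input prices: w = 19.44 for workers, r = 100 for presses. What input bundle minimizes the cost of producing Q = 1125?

Cost minimization requires the marginal rate of technical substitution to equal the input-price ratio: MP_H/MP_K = w/r.
Here MP_H/MP_K = (3/4)·(K/H)/(1/2) = 1.5·(K/H). Setting this equal to 19.44/100 = 0.1944 gives K = 0.1296H.
Substituting into Q = 1125: H^(3/4)·(0.1296H)^(1/2) = 1125.
Solving, H = 625 and K = 81.

H* = 625, K* = 81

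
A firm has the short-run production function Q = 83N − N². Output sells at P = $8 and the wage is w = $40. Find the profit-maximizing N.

The marginal product of N is MP_N = 83 − 2N.
A price-taking firm hires until the value of the marginal product equals the wage: P·MP_N = w, so 8·(83 − 2N) = 40.
Then 83 − 2N = 5, giving N = 39.

N* = 39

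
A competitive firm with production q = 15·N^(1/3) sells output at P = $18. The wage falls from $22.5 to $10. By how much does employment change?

ΔN = 19

From P·MP_N = w with MP_N = 5·N^(-2/3), the labor demand is N(w) = (90/w)^(3/2).
At w = 22.5: N = 8. At w = 10: N = 27.
ΔN = 27 − 8 = 19.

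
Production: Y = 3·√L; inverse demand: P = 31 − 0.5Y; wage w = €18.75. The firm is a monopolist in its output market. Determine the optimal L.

Marginal revenue from the inverse demand is MR = 31 − Y.
The marginal product is MP_L = 1.5·L^(-1/2).
A monopolist hires until marginal revenue product equals the wage: MR·MP_L = w.
At L, Y = 3·√L. Substituting and solving: (31 − 3·√L)·1.5·L^(-1/2) = 18.75 gives L = 4.

L* = 4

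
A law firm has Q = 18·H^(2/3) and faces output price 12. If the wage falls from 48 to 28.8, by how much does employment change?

From P·MP_H = w with MP_H = 12·H^(-1/3), the labor demand is H(w) = (144/w)^(3).
At w = 48: H = 27. At w = 28.8: H = 125.
ΔH = 125 − 27 = 98.

ΔH = 98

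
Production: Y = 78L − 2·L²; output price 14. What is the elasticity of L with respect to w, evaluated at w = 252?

From P·MP_L = w with MP_L = 78 − 4L, labor demand is L(w) = (78 − w/14)/4.
dL/dw = −1/(56) = -1/56.
At w = 252, L = 15, so ε = (dL/dw)·(w/L) = (-1/56)·(252/15) = -0.3.

ε = -0.3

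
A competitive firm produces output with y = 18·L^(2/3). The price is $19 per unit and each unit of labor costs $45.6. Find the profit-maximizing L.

L* = 125

MP_L = (2/3)·18·L^(-1/3) = 12·L^(-1/3).
Profit maximization for a price taker requires P·MP_L = w: 19·12·L^(-1/3) = 45.6.
So L^(-1/3) = 0.2, which gives L = 125.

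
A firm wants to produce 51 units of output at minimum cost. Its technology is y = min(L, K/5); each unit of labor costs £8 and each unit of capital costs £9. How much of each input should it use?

L* = 51, K* = 255

With a fixed-proportions technology, the cost-minimizing bundle uses no slack in either input: L = K/5 = y.
So L = 51 and K = 5·51 = 255.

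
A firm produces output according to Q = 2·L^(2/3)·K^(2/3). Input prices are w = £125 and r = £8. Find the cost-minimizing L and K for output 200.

L* = 8, K* = 125

Cost minimization requires the marginal rate of technical substitution to equal the input-price ratio: MP_L/MP_K = w/r.
Here MP_L/MP_K = (2/3)·(K/L)/(2/3) = (K/L). Setting this equal to 125/8 = 15.625 gives K = 15.625L.
Substituting into Q = 200: 2·L^(2/3)·(15.625L)^(2/3) = 200.
Solving, L = 8 and K = 125.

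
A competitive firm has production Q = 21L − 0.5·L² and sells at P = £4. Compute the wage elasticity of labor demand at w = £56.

ε = -2

From P·MP_L = w with MP_L = 21 − L, labor demand is L(w) = 21 − w/4.
dL/dw = −1/(4) = -0.25.
At w = 56, L = 7, so ε = (dL/dw)·(w/L) = (-0.25)·(56/7) = -2.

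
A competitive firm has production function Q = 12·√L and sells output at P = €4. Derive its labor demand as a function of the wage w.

MP_L = (1/2)·12·L^(-1/2) = 6·L^(-1/2).
Setting P·MP_L = w: 24·L^(-1/2) = w.
Solving for L: L^(-1/2) = w/24, so L = (24/w)^(2).

L(w) = 576/w²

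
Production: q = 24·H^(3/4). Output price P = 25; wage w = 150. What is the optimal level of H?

H* = 81

MP_H = (3/4)·24·H^(-1/4) = 18·H^(-1/4).
Profit maximization for a price taker requires P·MP_H = w: 25·18·H^(-1/4) = 150.
So H^(-1/4) = 1/3, which gives H = 81.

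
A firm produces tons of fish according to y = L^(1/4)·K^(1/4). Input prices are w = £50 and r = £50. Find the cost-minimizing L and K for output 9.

Cost minimization requires the marginal rate of technical substitution to equal the input-price ratio: MP_L/MP_K = w/r.
Here MP_L/MP_K = (1/4)·(K/L)/(1/4) = (K/L). Setting this equal to 50/50 = 1 gives K = L.
Substituting into y = 9: L^(1/4)·(L)^(1/4) = 9.
Solving, L = 81 and K = 81.

L* = 81, K* = 81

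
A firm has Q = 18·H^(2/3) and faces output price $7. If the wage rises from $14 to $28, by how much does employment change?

From P·MP_H = w with MP_H = 12·H^(-1/3), the labor demand is H(w) = (84/w)^(3).
At w = 14: H = 216. At w = 28: H = 27.
ΔH = 27 − 216 = -189.

ΔH = -189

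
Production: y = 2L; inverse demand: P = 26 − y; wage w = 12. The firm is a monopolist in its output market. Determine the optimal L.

Marginal revenue from the inverse demand is MR = 26 − 2y.
The marginal product is MP_L = 2.
A monopolist hires until marginal revenue product equals the wage: MR·MP_L = w.
(26 − 4L)·2 = 12, so L = 5.

L* = 5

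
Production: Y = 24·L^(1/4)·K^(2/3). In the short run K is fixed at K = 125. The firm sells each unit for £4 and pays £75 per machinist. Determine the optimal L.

L* = 16

With K = 125, MP_L = (1/4)·24·L^(-3/4)·125^(2/3) = 150·L^(-3/4).
Profit maximization for a price taker requires P·MP_L = w: 4·150·L^(-3/4) = 75.
So L^(-3/4) = 0.125, which gives L = 16.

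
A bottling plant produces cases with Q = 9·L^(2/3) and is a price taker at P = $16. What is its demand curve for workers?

L(w) = 884736/w³

MP_L = (2/3)·9·L^(-1/3) = 6·L^(-1/3).
Setting P·MP_L = w: 96·L^(-1/3) = w.
Solving for L: L^(-1/3) = w/96, so L = (96/w)^(3).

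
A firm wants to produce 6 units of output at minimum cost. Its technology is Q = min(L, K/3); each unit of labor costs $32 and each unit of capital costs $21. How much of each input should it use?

L* = 6, K* = 18

With a fixed-proportions technology, the cost-minimizing bundle uses no slack in either input: L = K/3 = Q.
So L = 6 and K = 3·6 = 18.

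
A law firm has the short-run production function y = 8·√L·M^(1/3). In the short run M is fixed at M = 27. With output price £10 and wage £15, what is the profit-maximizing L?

L* = 64

With M = 27, MP_L = (1/2)·8·L^(-1/2)·27^(1/3) = 12·L^(-1/2).
Profit maximization for a price taker requires P·MP_L = w: 10·12·L^(-1/2) = 15.
So L^(-1/2) = 0.125, which gives L = 64.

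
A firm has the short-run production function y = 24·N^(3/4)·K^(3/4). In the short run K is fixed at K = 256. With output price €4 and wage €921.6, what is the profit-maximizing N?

With K = 256, MP_N = (3/4)·24·N^(-1/4)·256^(3/4) = 1152·N^(-1/4).
Profit maximization for a price taker requires P·MP_N = w: 4·1152·N^(-1/4) = 921.6.
So N^(-1/4) = 0.2, which gives N = 625.

N* = 625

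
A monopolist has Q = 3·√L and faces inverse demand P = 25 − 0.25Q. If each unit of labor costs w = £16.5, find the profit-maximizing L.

Marginal revenue from the inverse demand is MR = 25 − 0.5Q.
The marginal product is MP_L = 1.5·L^(-1/2).
A monopolist hires until marginal revenue product equals the wage: MR·MP_L = w.
At L, Q = 3·√L. Substituting and solving: (25 − 1.5·√L)·1.5·L^(-1/2) = 16.5 gives L = 4.

L* = 4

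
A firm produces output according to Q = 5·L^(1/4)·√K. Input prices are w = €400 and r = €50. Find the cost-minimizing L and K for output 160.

L* = 16, K* = 256

Cost minimization requires the marginal rate of technical substitution to equal the input-price ratio: MP_L/MP_K = w/r.
Here MP_L/MP_K = (1/4)·(K/L)/(1/2) = 0.5·(K/L). Setting this equal to 400/50 = 8 gives K = 16L.
Substituting into Q = 160: 5·L^(1/4)·(16L)^(1/2) = 160.
Solving, L = 16 and K = 256.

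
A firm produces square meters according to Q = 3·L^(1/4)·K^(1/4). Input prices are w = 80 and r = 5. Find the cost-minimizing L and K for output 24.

Cost minimization requires the marginal rate of technical substitution to equal the input-price ratio: MP_L/MP_K = w/r.
Here MP_L/MP_K = (1/4)·(K/L)/(1/4) = (K/L). Setting this equal to 80/5 = 16 gives K = 16L.
Substituting into Q = 24: 3·L^(1/4)·(16L)^(1/4) = 24.
Solving, L = 16 and K = 256.

L* = 16, K* = 256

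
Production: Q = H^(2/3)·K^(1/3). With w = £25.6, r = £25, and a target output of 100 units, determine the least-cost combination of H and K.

Cost minimization requires the marginal rate of technical substitution to equal the input-price ratio: MP_H/MP_K = w/r.
Here MP_H/MP_K = (2/3)·(K/H)/(1/3) = 2·(K/H). Setting this equal to 25.6/25 = 1.024 gives K = 0.512H.
Substituting into Q = 100: H^(2/3)·(0.512H)^(1/3) = 100.
Solving, H = 125 and K = 64.

H* = 125, K* = 64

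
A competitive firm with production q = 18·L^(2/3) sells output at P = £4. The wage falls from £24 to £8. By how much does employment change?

ΔL = 208

From P·MP_L = w with MP_L = 12·L^(-1/3), the labor demand is L(w) = (48/w)^(3).
At w = 24: L = 8. At w = 8: L = 216.
ΔL = 216 − 8 = 208.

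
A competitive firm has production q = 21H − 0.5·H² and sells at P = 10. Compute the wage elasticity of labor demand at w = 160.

ε = -3.2

From P·MP_H = w with MP_H = 21 − H, labor demand is H(w) = 21 − w/10.
dH/dw = −1/(10) = -0.1.
At w = 160, H = 5, so ε = (dH/dw)·(w/H) = (-0.1)·(160/5) = -3.2.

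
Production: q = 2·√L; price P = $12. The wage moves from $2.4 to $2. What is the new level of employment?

L* = 36

From P·MP_L = w with MP_L = L^(-1/2), the labor demand is L(w) = (12/w)^(2).
At w = 2.4: L = 25. At w = 2: L = 36.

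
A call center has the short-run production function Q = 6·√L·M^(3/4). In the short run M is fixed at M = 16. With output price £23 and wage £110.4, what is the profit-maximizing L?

With M = 16, MP_L = (1/2)·6·L^(-1/2)·16^(3/4) = 24·L^(-1/2).
Profit maximization for a price taker requires P·MP_L = w: 23·24·L^(-1/2) = 110.4.
So L^(-1/2) = 0.2, which gives L = 25.

L* = 25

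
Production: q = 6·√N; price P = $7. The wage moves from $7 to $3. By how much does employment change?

ΔN = 40

From P·MP_N = w with MP_N = 3·N^(-1/2), the labor demand is N(w) = (21/w)^(2).
At w = 7: N = 9. At w = 3: N = 49.
ΔN = 49 − 9 = 40.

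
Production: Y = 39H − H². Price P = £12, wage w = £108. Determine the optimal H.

H* = 15

The marginal product of H is MP_H = 39 − 2H.
A price-taking firm hires until the value of the marginal product equals the wage: P·MP_H = w, so 12·(39 − 2H) = 108.
Then 39 − 2H = 9, giving H = 15.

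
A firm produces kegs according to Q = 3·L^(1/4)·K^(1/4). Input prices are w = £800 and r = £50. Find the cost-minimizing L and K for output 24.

Cost minimization requires the marginal rate of technical substitution to equal the input-price ratio: MP_L/MP_K = w/r.
Here MP_L/MP_K = (1/4)·(K/L)/(1/4) = (K/L). Setting this equal to 800/50 = 16 gives K = 16L.
Substituting into Q = 24: 3·L^(1/4)·(16L)^(1/4) = 24.
Solving, L = 16 and K = 256.

L* = 16, K* = 256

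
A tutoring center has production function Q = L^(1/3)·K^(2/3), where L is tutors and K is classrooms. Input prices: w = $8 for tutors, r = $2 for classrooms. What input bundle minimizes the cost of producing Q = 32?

Cost minimization requires the marginal rate of technical substitution to equal the input-price ratio: MP_L/MP_K = w/r.
Here MP_L/MP_K = (1/3)·(K/L)/(2/3) = 0.5·(K/L). Setting this equal to 8/2 = 4 gives K = 8L.
Substituting into Q = 32: L^(1/3)·(8L)^(2/3) = 32.
Solving, L = 8 and K = 64.

L* = 8, K* = 64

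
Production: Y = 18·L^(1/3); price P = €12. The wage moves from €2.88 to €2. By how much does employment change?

From P·MP_L = w with MP_L = 6·L^(-2/3), the labor demand is L(w) = (72/w)^(3/2).
At w = 2.88: L = 125. At w = 2: L = 216.
ΔL = 216 − 125 = 91.

ΔL = 91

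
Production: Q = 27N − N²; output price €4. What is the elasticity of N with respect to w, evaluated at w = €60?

ε = -1.25

From P·MP_N = w with MP_N = 27 − 2N, labor demand is N(w) = (27 − w/4)/2.
dN/dw = −1/(8) = -0.125.
At w = 60, N = 6, so ε = (dN/dw)·(w/N) = (-0.125)·(60/6) = -1.25.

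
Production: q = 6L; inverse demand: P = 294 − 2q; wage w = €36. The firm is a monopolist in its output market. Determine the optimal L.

Marginal revenue from the inverse demand is MR = 294 − 4q.
The marginal product is MP_L = 6.
A monopolist hires until marginal revenue product equals the wage: MR·MP_L = w.
(294 − 24L)·6 = 36, so L = 12.

L* = 12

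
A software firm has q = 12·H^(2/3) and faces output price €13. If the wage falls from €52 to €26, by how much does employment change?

ΔH = 56

From P·MP_H = w with MP_H = 8·H^(-1/3), the labor demand is H(w) = (104/w)^(3).
At w = 52: H = 8. At w = 26: H = 64.
ΔH = 64 − 8 = 56.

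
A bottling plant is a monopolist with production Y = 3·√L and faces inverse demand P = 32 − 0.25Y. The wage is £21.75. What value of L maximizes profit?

L* = 4

Marginal revenue from the inverse demand is MR = 32 − 0.5Y.
The marginal product is MP_L = 1.5·L^(-1/2).
A monopolist hires until marginal revenue product equals the wage: MR·MP_L = w.
At L, Y = 3·√L. Substituting and solving: (32 − 1.5·√L)·1.5·L^(-1/2) = 21.75 gives L = 4.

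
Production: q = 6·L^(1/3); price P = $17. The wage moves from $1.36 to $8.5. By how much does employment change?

ΔL = -117

From P·MP_L = w with MP_L = 2·L^(-2/3), the labor demand is L(w) = (34/w)^(3/2).
At w = 1.36: L = 125. At w = 8.5: L = 8.
ΔL = 8 − 125 = -117.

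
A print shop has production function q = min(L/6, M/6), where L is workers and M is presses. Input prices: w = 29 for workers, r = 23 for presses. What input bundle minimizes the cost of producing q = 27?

With a fixed-proportions technology, the cost-minimizing bundle uses no slack in either input: L/6 = M/6 = q.
So L = 6·27 = 162 and M = 6·27 = 162.

L* = 162, M* = 162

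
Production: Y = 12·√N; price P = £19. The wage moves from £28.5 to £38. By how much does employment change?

ΔN = -7

From P·MP_N = w with MP_N = 6·N^(-1/2), the labor demand is N(w) = (114/w)^(2).
At w = 28.5: N = 16. At w = 38: N = 9.
ΔN = 9 − 16 = -7.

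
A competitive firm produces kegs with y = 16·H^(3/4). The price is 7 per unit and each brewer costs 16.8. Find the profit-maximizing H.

H* = 625

MP_H = (3/4)·16·H^(-1/4) = 12·H^(-1/4).
Profit maximization for a price taker requires P·MP_H = w: 7·12·H^(-1/4) = 16.8.
So H^(-1/4) = 0.2, which gives H = 625.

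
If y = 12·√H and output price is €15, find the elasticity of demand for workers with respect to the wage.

ε = -2

MP_H = (1/2)·12·H^(-1/2), so P·MP_H = w gives 90·H^(-1/2) = w.
Solving, H(w) = (90/w)^(2). This is a constant-elasticity form: H ∝ w^(−2), so ε = −2.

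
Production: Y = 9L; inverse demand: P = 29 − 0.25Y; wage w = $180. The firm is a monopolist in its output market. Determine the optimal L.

Marginal revenue from the inverse demand is MR = 29 − 0.5Y.
The marginal product is MP_L = 9.
A monopolist hires until marginal revenue product equals the wage: MR·MP_L = w.
(29 − 4.5L)·9 = 180, so L = 2.

L* = 2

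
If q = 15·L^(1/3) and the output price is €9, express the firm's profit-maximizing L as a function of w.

L(w) = (45/w)^(3/2)

MP_L = (1/3)·15·L^(-2/3) = 5·L^(-2/3).
Setting P·MP_L = w: 45·L^(-2/3) = w.
Solving for L: L^(-2/3) = w/45, so L = (45/w)^(3/2).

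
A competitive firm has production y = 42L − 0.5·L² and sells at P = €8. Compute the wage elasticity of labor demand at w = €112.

From P·MP_L = w with MP_L = 42 − L, labor demand is L(w) = 42 − w/8.
dL/dw = −1/(8) = -0.125.
At w = 112, L = 28, so ε = (dL/dw)·(w/L) = (-0.125)·(112/28) = -0.5.

ε = -0.5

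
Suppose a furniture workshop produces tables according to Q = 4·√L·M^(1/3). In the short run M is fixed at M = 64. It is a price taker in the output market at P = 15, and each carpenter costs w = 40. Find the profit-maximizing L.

L* = 9

With M = 64, MP_L = (1/2)·4·L^(-1/2)·64^(1/3) = 8·L^(-1/2).
Profit maximization for a price taker requires P·MP_L = w: 15·8·L^(-1/2) = 40.
So L^(-1/2) = 1/3, which gives L = 9.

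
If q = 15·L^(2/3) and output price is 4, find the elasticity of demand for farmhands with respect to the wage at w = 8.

MP_L = (2/3)·15·L^(-1/3), so P·MP_L = w gives 40·L^(-1/3) = w.
Solving, L(w) = (40/w)^(3). This is a constant-elasticity form: L ∝ w^(−3), so ε = −3.

ε = -3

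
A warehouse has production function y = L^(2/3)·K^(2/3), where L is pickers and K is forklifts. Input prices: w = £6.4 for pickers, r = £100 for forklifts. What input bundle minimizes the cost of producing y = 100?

L* = 125, K* = 8

Cost minimization requires the marginal rate of technical substitution to equal the input-price ratio: MP_L/MP_K = w/r.
Here MP_L/MP_K = (2/3)·(K/L)/(2/3) = (K/L). Setting this equal to 6.4/100 = 0.064 gives K = 0.064L.
Substituting into y = 100: L^(2/3)·(0.064L)^(2/3) = 100.
Solving, L = 125 and K = 8.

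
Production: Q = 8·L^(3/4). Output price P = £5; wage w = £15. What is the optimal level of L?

MP_L = (3/4)·8·L^(-1/4) = 6·L^(-1/4).
Profit maximization for a price taker requires P·MP_L = w: 5·6·L^(-1/4) = 15.
So L^(-1/4) = 0.5, which gives L = 16.

L* = 16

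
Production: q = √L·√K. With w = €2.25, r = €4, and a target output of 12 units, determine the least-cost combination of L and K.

L* = 16, K* = 9

Cost minimization requires the marginal rate of technical substitution to equal the input-price ratio: MP_L/MP_K = w/r.
Here MP_L/MP_K = (1/2)·(K/L)/(1/2) = (K/L). Setting this equal to 2.25/4 = 0.5625 gives K = 0.5625L.
Substituting into q = 12: L^(1/2)·(0.5625L)^(1/2) = 12.
Solving, L = 16 and K = 9.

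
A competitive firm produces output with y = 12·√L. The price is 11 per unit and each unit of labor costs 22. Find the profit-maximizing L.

MP_L = (1/2)·12·L^(-1/2) = 6·L^(-1/2).
Profit maximization for a price taker requires P·MP_L = w: 11·6·L^(-1/2) = 22.
So L^(-1/2) = 1/3, which gives L = 9.

L* = 9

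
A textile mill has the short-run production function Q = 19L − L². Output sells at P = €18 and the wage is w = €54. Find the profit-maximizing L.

The marginal product of L is MP_L = 19 − 2L.
A price-taking firm hires until the value of the marginal product equals the wage: P·MP_L = w, so 18·(19 − 2L) = 54.
Then 19 − 2L = 3, giving L = 8.

L* = 8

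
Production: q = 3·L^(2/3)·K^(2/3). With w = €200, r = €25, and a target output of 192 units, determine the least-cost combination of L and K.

Cost minimization requires the marginal rate of technical substitution to equal the input-price ratio: MP_L/MP_K = w/r.
Here MP_L/MP_K = (2/3)·(K/L)/(2/3) = (K/L). Setting this equal to 200/25 = 8 gives K = 8L.
Substituting into q = 192: 3·L^(2/3)·(8L)^(2/3) = 192.
Solving, L = 8 and K = 64.

L* = 8, K* = 64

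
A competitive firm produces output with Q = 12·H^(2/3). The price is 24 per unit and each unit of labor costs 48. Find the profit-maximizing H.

H* = 64

MP_H = (2/3)·12·H^(-1/3) = 8·H^(-1/3).
Profit maximization for a price taker requires P·MP_H = w: 24·8·H^(-1/3) = 48.
So H^(-1/3) = 0.25, which gives H = 64.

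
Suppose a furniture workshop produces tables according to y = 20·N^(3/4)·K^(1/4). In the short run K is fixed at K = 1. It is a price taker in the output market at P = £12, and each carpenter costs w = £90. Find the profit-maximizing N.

N* = 16

With K = 1, MP_N = (3/4)·20·N^(-1/4)·1^(1/4) = 15·N^(-1/4).
Profit maximization for a price taker requires P·MP_N = w: 12·15·N^(-1/4) = 90.
So N^(-1/4) = 0.5, which gives N = 16.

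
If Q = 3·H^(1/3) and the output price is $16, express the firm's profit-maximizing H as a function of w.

MP_H = (1/3)·3·H^(-2/3) = H^(-2/3).
Setting P·MP_H = w: 16·H^(-2/3) = w.
Solving for H: H^(-2/3) = w/16, so H = (16/w)^(3/2).

H(w) = (16/w)^(3/2)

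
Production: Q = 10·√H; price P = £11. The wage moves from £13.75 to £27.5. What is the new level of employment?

H* = 4

From P·MP_H = w with MP_H = 5·H^(-1/2), the labor demand is H(w) = (55/w)^(2).
At w = 13.75: H = 16. At w = 27.5: H = 4.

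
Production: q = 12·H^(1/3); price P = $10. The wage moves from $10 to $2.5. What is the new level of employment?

From P·MP_H = w with MP_H = 4·H^(-2/3), the labor demand is H(w) = (40/w)^(3/2).
At w = 10: H = 8. At w = 2.5: H = 64.

H* = 64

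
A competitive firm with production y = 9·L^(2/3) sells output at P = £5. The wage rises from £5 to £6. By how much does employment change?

From P·MP_L = w with MP_L = 6·L^(-1/3), the labor demand is L(w) = (30/w)^(3).
At w = 5: L = 216. At w = 6: L = 125.
ΔL = 125 − 216 = -91.

ΔL = -91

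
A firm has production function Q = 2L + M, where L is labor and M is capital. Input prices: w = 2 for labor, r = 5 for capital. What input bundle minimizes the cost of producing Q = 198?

The inputs are perfect substitutes, so the firm uses whichever has the lower cost per unit of output.
Cost per unit of output via L is 1; via M it is 5. L is cheaper.
Producing Q = 198 with L alone: L = 99, M = 0.

L* = 99, M* = 0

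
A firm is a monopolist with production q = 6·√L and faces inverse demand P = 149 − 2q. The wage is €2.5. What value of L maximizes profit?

L* = 36

Marginal revenue from the inverse demand is MR = 149 − 4q.
The marginal product is MP_L = 3·L^(-1/2).
A monopolist hires until marginal revenue product equals the wage: MR·MP_L = w.
At L, q = 6·√L. Substituting and solving: (149 − 24·√L)·3·L^(-1/2) = 2.5 gives L = 36.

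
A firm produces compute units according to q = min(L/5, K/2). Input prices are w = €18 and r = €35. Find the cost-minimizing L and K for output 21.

L* = 105, K* = 42

With a fixed-proportions technology, the cost-minimizing bundle uses no slack in either input: L/5 = K/2 = q.
So L = 5·21 = 105 and K = 2·21 = 42.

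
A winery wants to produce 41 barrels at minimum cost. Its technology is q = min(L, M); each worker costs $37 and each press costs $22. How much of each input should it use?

L* = 41, M* = 41

With a fixed-proportions technology, the cost-minimizing bundle uses no slack in either input: L = M = q.
So L = 41 and M = 41.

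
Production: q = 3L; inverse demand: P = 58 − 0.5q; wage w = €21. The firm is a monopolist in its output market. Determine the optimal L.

L* = 17

Marginal revenue from the inverse demand is MR = 58 − q.
The marginal product is MP_L = 3.
A monopolist hires until marginal revenue product equals the wage: MR·MP_L = w.
(58 − 3L)·3 = 21, so L = 17.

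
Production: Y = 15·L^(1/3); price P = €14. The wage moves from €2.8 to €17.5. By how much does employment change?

From P·MP_L = w with MP_L = 5·L^(-2/3), the labor demand is L(w) = (70/w)^(3/2).
At w = 2.8: L = 125. At w = 17.5: L = 8.
ΔL = 8 − 125 = -117.

ΔL = -117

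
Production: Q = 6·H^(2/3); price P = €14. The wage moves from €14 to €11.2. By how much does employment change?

From P·MP_H = w with MP_H = 4·H^(-1/3), the labor demand is H(w) = (56/w)^(3).
At w = 14: H = 64. At w = 11.2: H = 125.
ΔH = 125 − 64 = 61.

ΔH = 61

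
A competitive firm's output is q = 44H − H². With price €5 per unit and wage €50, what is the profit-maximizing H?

H* = 17

The marginal product of H is MP_H = 44 − 2H.
A price-taking firm hires until the value of the marginal product equals the wage: P·MP_H = w, so 5·(44 − 2H) = 50.
Then 44 − 2H = 10, giving H = 17.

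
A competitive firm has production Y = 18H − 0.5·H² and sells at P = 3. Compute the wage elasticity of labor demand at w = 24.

From P·MP_H = w with MP_H = 18 − H, labor demand is H(w) = 18 − w/3.
dH/dw = −1/(3) = -1/3.
At w = 24, H = 10, so ε = (dH/dw)·(w/H) = (-1/3)·(24/10) = -0.8.

ε = -0.8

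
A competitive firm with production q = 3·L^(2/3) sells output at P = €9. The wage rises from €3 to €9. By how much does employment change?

From P·MP_L = w with MP_L = 2·L^(-1/3), the labor demand is L(w) = (18/w)^(3).
At w = 3: L = 216. At w = 9: L = 8.
ΔL = 8 − 216 = -208.

ΔL = -208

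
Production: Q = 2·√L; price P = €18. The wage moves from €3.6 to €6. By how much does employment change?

ΔL = -16

From P·MP_L = w with MP_L = L^(-1/2), the labor demand is L(w) = (18/w)^(2).
At w = 3.6: L = 25. At w = 6: L = 9.
ΔL = 9 − 25 = -16.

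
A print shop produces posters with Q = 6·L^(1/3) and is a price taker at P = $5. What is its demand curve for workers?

L(w) = (10/w)^(3/2)

MP_L = (1/3)·6·L^(-2/3) = 2·L^(-2/3).
Setting P·MP_L = w: 10·L^(-2/3) = w.
Solving for L: L^(-2/3) = w/10, so L = (10/w)^(3/2).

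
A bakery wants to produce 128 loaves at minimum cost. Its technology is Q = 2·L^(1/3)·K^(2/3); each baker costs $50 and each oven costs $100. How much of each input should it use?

L* = 64, K* = 64

Cost minimization requires the marginal rate of technical substitution to equal the input-price ratio: MP_L/MP_K = w/r.
Here MP_L/MP_K = (1/3)·(K/L)/(2/3) = 0.5·(K/L). Setting this equal to 50/100 = 0.5 gives K = L.
Substituting into Q = 128: 2·L^(1/3)·(L)^(2/3) = 128.
Solving, L = 64 and K = 64.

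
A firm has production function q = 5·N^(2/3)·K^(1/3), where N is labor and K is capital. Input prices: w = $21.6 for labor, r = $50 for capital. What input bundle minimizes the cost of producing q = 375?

N* = 125, K* = 27

Cost minimization requires the marginal rate of technical substitution to equal the input-price ratio: MP_N/MP_K = w/r.
Here MP_N/MP_K = (2/3)·(K/N)/(1/3) = 2·(K/N). Setting this equal to 21.6/50 = 0.432 gives K = 0.216N.
Substituting into q = 375: 5·N^(2/3)·(0.216N)^(1/3) = 375.
Solving, N = 125 and K = 27.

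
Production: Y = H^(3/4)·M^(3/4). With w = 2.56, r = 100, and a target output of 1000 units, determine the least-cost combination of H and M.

Cost minimization requires the marginal rate of technical substitution to equal the input-price ratio: MP_H/MP_M = w/r.
Here MP_H/MP_M = (3/4)·(M/H)/(3/4) = (M/H). Setting this equal to 2.56/100 = 0.0256 gives M = 0.0256H.
Substituting into Y = 1000: H^(3/4)·(0.0256H)^(3/4) = 1000.
Solving, H = 625 and M = 16.

H* = 625, M* = 16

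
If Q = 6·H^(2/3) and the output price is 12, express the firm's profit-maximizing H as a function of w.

H(w) = 110592/w³

MP_H = (2/3)·6·H^(-1/3) = 4·H^(-1/3).
Setting P·MP_H = w: 48·H^(-1/3) = w.
Solving for H: H^(-1/3) = w/48, so H = (48/w)^(3).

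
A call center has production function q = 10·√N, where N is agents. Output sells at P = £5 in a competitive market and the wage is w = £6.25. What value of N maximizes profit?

N* = 16

MP_N = (1/2)·10·N^(-1/2) = 5·N^(-1/2).
Profit maximization for a price taker requires P·MP_N = w: 5·5·N^(-1/2) = 6.25.
So N^(-1/2) = 0.25, which gives N = 16.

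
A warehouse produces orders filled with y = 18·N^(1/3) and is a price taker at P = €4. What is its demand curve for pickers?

MP_N = (1/3)·18·N^(-2/3) = 6·N^(-2/3).
Setting P·MP_N = w: 24·N^(-2/3) = w.
Solving for N: N^(-2/3) = w/24, so N = (24/w)^(3/2).

N(w) = (24/w)^(3/2)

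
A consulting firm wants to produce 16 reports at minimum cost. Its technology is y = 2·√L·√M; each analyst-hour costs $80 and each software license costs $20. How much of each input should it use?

Cost minimization requires the marginal rate of technical substitution to equal the input-price ratio: MP_L/MP_M = w/r.
Here MP_L/MP_M = (1/2)·(M/L)/(1/2) = (M/L). Setting this equal to 80/20 = 4 gives M = 4L.
Substituting into y = 16: 2·L^(1/2)·(4L)^(1/2) = 16.
Solving, L = 4 and M = 16.

L* = 4, M* = 16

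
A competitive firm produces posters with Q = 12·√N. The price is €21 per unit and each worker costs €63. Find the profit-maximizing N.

MP_N = (1/2)·12·N^(-1/2) = 6·N^(-1/2).
Profit maximization for a price taker requires P·MP_N = w: 21·6·N^(-1/2) = 63.
So N^(-1/2) = 0.5, which gives N = 4.

N* = 4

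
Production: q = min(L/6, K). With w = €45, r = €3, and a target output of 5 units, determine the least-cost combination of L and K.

L* = 30, K* = 5

With a fixed-proportions technology, the cost-minimizing bundle uses no slack in either input: L/6 = K = q.
So L = 6·5 = 30 and K = 5.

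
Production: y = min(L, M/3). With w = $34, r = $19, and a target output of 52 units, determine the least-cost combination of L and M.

L* = 52, M* = 156

With a fixed-proportions technology, the cost-minimizing bundle uses no slack in either input: L = M/3 = y.
So L = 52 and M = 3·52 = 156.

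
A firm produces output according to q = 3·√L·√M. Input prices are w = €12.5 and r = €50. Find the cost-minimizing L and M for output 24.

L* = 16, M* = 4

Cost minimization requires the marginal rate of technical substitution to equal the input-price ratio: MP_L/MP_M = w/r.
Here MP_L/MP_M = (1/2)·(M/L)/(1/2) = (M/L). Setting this equal to 12.5/50 = 0.25 gives M = 0.25L.
Substituting into q = 24: 3·L^(1/2)·(0.25L)^(1/2) = 24.
Solving, L = 16 and M = 4.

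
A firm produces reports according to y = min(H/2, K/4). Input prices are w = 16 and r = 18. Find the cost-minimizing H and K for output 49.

With a fixed-proportions technology, the cost-minimizing bundle uses no slack in either input: H/2 = K/4 = y.
So H = 2·49 = 98 and K = 4·49 = 196.

H* = 98, K* = 196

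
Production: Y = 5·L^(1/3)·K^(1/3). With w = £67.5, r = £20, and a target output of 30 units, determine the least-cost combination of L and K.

L* = 8, K* = 27

Cost minimization requires the marginal rate of technical substitution to equal the input-price ratio: MP_L/MP_K = w/r.
Here MP_L/MP_K = (1/3)·(K/L)/(1/3) = (K/L). Setting this equal to 67.5/20 = 3.375 gives K = 3.375L.
Substituting into Y = 30: 5·L^(1/3)·(3.375L)^(1/3) = 30.
Solving, L = 8 and K = 27.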